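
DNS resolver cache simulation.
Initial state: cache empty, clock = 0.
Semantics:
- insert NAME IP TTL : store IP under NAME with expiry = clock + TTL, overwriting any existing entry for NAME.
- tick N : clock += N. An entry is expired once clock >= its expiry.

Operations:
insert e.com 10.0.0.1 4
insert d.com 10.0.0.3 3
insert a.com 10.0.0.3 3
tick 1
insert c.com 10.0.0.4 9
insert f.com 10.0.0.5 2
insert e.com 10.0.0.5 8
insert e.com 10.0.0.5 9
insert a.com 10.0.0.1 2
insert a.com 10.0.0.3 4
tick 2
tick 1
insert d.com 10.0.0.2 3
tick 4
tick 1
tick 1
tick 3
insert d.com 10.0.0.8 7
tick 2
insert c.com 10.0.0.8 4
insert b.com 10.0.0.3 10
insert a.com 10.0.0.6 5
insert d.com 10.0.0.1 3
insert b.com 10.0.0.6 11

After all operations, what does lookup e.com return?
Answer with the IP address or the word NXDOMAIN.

Answer: NXDOMAIN

Derivation:
Op 1: insert e.com -> 10.0.0.1 (expiry=0+4=4). clock=0
Op 2: insert d.com -> 10.0.0.3 (expiry=0+3=3). clock=0
Op 3: insert a.com -> 10.0.0.3 (expiry=0+3=3). clock=0
Op 4: tick 1 -> clock=1.
Op 5: insert c.com -> 10.0.0.4 (expiry=1+9=10). clock=1
Op 6: insert f.com -> 10.0.0.5 (expiry=1+2=3). clock=1
Op 7: insert e.com -> 10.0.0.5 (expiry=1+8=9). clock=1
Op 8: insert e.com -> 10.0.0.5 (expiry=1+9=10). clock=1
Op 9: insert a.com -> 10.0.0.1 (expiry=1+2=3). clock=1
Op 10: insert a.com -> 10.0.0.3 (expiry=1+4=5). clock=1
Op 11: tick 2 -> clock=3. purged={d.com,f.com}
Op 12: tick 1 -> clock=4.
Op 13: insert d.com -> 10.0.0.2 (expiry=4+3=7). clock=4
Op 14: tick 4 -> clock=8. purged={a.com,d.com}
Op 15: tick 1 -> clock=9.
Op 16: tick 1 -> clock=10. purged={c.com,e.com}
Op 17: tick 3 -> clock=13.
Op 18: insert d.com -> 10.0.0.8 (expiry=13+7=20). clock=13
Op 19: tick 2 -> clock=15.
Op 20: insert c.com -> 10.0.0.8 (expiry=15+4=19). clock=15
Op 21: insert b.com -> 10.0.0.3 (expiry=15+10=25). clock=15
Op 22: insert a.com -> 10.0.0.6 (expiry=15+5=20). clock=15
Op 23: insert d.com -> 10.0.0.1 (expiry=15+3=18). clock=15
Op 24: insert b.com -> 10.0.0.6 (expiry=15+11=26). clock=15
lookup e.com: not in cache (expired or never inserted)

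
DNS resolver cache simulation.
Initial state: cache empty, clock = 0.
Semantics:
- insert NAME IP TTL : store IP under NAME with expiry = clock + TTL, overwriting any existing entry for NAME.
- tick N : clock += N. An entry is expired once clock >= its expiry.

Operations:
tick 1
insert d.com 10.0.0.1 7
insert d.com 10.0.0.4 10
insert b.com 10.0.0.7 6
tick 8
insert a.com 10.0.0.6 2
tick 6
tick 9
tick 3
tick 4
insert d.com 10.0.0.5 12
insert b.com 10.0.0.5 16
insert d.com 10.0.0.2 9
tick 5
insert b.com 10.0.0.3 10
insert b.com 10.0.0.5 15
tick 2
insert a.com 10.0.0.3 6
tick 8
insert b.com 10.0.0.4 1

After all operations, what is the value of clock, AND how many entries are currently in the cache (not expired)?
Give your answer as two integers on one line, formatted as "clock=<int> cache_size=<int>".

Op 1: tick 1 -> clock=1.
Op 2: insert d.com -> 10.0.0.1 (expiry=1+7=8). clock=1
Op 3: insert d.com -> 10.0.0.4 (expiry=1+10=11). clock=1
Op 4: insert b.com -> 10.0.0.7 (expiry=1+6=7). clock=1
Op 5: tick 8 -> clock=9. purged={b.com}
Op 6: insert a.com -> 10.0.0.6 (expiry=9+2=11). clock=9
Op 7: tick 6 -> clock=15. purged={a.com,d.com}
Op 8: tick 9 -> clock=24.
Op 9: tick 3 -> clock=27.
Op 10: tick 4 -> clock=31.
Op 11: insert d.com -> 10.0.0.5 (expiry=31+12=43). clock=31
Op 12: insert b.com -> 10.0.0.5 (expiry=31+16=47). clock=31
Op 13: insert d.com -> 10.0.0.2 (expiry=31+9=40). clock=31
Op 14: tick 5 -> clock=36.
Op 15: insert b.com -> 10.0.0.3 (expiry=36+10=46). clock=36
Op 16: insert b.com -> 10.0.0.5 (expiry=36+15=51). clock=36
Op 17: tick 2 -> clock=38.
Op 18: insert a.com -> 10.0.0.3 (expiry=38+6=44). clock=38
Op 19: tick 8 -> clock=46. purged={a.com,d.com}
Op 20: insert b.com -> 10.0.0.4 (expiry=46+1=47). clock=46
Final clock = 46
Final cache (unexpired): {b.com} -> size=1

Answer: clock=46 cache_size=1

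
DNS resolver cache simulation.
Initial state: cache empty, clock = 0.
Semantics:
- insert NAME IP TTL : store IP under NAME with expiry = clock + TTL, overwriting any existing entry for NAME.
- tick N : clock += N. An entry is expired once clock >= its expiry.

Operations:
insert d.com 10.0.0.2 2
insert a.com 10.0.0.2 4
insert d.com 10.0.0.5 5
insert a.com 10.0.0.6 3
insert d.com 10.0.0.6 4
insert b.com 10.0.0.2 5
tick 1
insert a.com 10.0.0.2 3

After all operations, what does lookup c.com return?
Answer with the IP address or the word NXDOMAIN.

Answer: NXDOMAIN

Derivation:
Op 1: insert d.com -> 10.0.0.2 (expiry=0+2=2). clock=0
Op 2: insert a.com -> 10.0.0.2 (expiry=0+4=4). clock=0
Op 3: insert d.com -> 10.0.0.5 (expiry=0+5=5). clock=0
Op 4: insert a.com -> 10.0.0.6 (expiry=0+3=3). clock=0
Op 5: insert d.com -> 10.0.0.6 (expiry=0+4=4). clock=0
Op 6: insert b.com -> 10.0.0.2 (expiry=0+5=5). clock=0
Op 7: tick 1 -> clock=1.
Op 8: insert a.com -> 10.0.0.2 (expiry=1+3=4). clock=1
lookup c.com: not in cache (expired or never inserted)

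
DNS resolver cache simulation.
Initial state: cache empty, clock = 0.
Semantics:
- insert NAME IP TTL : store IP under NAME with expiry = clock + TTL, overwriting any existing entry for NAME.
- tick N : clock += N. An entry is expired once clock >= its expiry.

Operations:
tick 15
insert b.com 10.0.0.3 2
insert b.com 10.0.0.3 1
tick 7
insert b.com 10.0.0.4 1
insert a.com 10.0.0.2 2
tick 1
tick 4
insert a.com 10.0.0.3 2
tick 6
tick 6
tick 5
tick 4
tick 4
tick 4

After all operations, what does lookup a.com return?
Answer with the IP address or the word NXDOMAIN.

Answer: NXDOMAIN

Derivation:
Op 1: tick 15 -> clock=15.
Op 2: insert b.com -> 10.0.0.3 (expiry=15+2=17). clock=15
Op 3: insert b.com -> 10.0.0.3 (expiry=15+1=16). clock=15
Op 4: tick 7 -> clock=22. purged={b.com}
Op 5: insert b.com -> 10.0.0.4 (expiry=22+1=23). clock=22
Op 6: insert a.com -> 10.0.0.2 (expiry=22+2=24). clock=22
Op 7: tick 1 -> clock=23. purged={b.com}
Op 8: tick 4 -> clock=27. purged={a.com}
Op 9: insert a.com -> 10.0.0.3 (expiry=27+2=29). clock=27
Op 10: tick 6 -> clock=33. purged={a.com}
Op 11: tick 6 -> clock=39.
Op 12: tick 5 -> clock=44.
Op 13: tick 4 -> clock=48.
Op 14: tick 4 -> clock=52.
Op 15: tick 4 -> clock=56.
lookup a.com: not in cache (expired or never inserted)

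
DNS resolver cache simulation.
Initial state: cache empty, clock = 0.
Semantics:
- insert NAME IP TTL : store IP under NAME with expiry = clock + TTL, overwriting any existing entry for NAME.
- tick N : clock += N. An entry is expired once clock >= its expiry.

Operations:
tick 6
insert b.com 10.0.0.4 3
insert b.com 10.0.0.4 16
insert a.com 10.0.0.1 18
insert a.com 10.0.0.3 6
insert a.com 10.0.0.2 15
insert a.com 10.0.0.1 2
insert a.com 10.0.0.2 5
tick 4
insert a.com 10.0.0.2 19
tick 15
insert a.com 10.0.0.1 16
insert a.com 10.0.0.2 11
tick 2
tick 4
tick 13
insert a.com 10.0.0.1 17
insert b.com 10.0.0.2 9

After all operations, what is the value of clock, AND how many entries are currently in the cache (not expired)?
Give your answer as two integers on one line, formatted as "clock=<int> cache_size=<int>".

Op 1: tick 6 -> clock=6.
Op 2: insert b.com -> 10.0.0.4 (expiry=6+3=9). clock=6
Op 3: insert b.com -> 10.0.0.4 (expiry=6+16=22). clock=6
Op 4: insert a.com -> 10.0.0.1 (expiry=6+18=24). clock=6
Op 5: insert a.com -> 10.0.0.3 (expiry=6+6=12). clock=6
Op 6: insert a.com -> 10.0.0.2 (expiry=6+15=21). clock=6
Op 7: insert a.com -> 10.0.0.1 (expiry=6+2=8). clock=6
Op 8: insert a.com -> 10.0.0.2 (expiry=6+5=11). clock=6
Op 9: tick 4 -> clock=10.
Op 10: insert a.com -> 10.0.0.2 (expiry=10+19=29). clock=10
Op 11: tick 15 -> clock=25. purged={b.com}
Op 12: insert a.com -> 10.0.0.1 (expiry=25+16=41). clock=25
Op 13: insert a.com -> 10.0.0.2 (expiry=25+11=36). clock=25
Op 14: tick 2 -> clock=27.
Op 15: tick 4 -> clock=31.
Op 16: tick 13 -> clock=44. purged={a.com}
Op 17: insert a.com -> 10.0.0.1 (expiry=44+17=61). clock=44
Op 18: insert b.com -> 10.0.0.2 (expiry=44+9=53). clock=44
Final clock = 44
Final cache (unexpired): {a.com,b.com} -> size=2

Answer: clock=44 cache_size=2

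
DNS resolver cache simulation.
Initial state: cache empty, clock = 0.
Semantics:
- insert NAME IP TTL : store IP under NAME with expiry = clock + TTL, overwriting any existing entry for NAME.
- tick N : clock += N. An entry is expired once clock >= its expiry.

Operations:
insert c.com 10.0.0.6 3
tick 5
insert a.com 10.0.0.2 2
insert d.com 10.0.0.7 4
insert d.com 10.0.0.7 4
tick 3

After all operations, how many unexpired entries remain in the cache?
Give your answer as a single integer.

Op 1: insert c.com -> 10.0.0.6 (expiry=0+3=3). clock=0
Op 2: tick 5 -> clock=5. purged={c.com}
Op 3: insert a.com -> 10.0.0.2 (expiry=5+2=7). clock=5
Op 4: insert d.com -> 10.0.0.7 (expiry=5+4=9). clock=5
Op 5: insert d.com -> 10.0.0.7 (expiry=5+4=9). clock=5
Op 6: tick 3 -> clock=8. purged={a.com}
Final cache (unexpired): {d.com} -> size=1

Answer: 1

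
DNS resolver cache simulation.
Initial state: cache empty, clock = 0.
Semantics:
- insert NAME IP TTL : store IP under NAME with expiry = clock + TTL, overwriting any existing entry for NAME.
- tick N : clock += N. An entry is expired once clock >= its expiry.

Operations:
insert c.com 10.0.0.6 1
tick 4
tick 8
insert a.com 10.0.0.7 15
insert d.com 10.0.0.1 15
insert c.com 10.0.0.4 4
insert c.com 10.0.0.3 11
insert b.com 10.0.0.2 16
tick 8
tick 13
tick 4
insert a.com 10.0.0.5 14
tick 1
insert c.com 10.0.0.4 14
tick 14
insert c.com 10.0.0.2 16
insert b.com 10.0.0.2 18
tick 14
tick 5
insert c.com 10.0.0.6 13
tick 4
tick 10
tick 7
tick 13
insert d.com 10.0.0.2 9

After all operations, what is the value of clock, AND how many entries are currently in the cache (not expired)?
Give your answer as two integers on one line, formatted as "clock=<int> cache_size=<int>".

Answer: clock=105 cache_size=1

Derivation:
Op 1: insert c.com -> 10.0.0.6 (expiry=0+1=1). clock=0
Op 2: tick 4 -> clock=4. purged={c.com}
Op 3: tick 8 -> clock=12.
Op 4: insert a.com -> 10.0.0.7 (expiry=12+15=27). clock=12
Op 5: insert d.com -> 10.0.0.1 (expiry=12+15=27). clock=12
Op 6: insert c.com -> 10.0.0.4 (expiry=12+4=16). clock=12
Op 7: insert c.com -> 10.0.0.3 (expiry=12+11=23). clock=12
Op 8: insert b.com -> 10.0.0.2 (expiry=12+16=28). clock=12
Op 9: tick 8 -> clock=20.
Op 10: tick 13 -> clock=33. purged={a.com,b.com,c.com,d.com}
Op 11: tick 4 -> clock=37.
Op 12: insert a.com -> 10.0.0.5 (expiry=37+14=51). clock=37
Op 13: tick 1 -> clock=38.
Op 14: insert c.com -> 10.0.0.4 (expiry=38+14=52). clock=38
Op 15: tick 14 -> clock=52. purged={a.com,c.com}
Op 16: insert c.com -> 10.0.0.2 (expiry=52+16=68). clock=52
Op 17: insert b.com -> 10.0.0.2 (expiry=52+18=70). clock=52
Op 18: tick 14 -> clock=66.
Op 19: tick 5 -> clock=71. purged={b.com,c.com}
Op 20: insert c.com -> 10.0.0.6 (expiry=71+13=84). clock=71
Op 21: tick 4 -> clock=75.
Op 22: tick 10 -> clock=85. purged={c.com}
Op 23: tick 7 -> clock=92.
Op 24: tick 13 -> clock=105.
Op 25: insert d.com -> 10.0.0.2 (expiry=105+9=114). clock=105
Final clock = 105
Final cache (unexpired): {d.com} -> size=1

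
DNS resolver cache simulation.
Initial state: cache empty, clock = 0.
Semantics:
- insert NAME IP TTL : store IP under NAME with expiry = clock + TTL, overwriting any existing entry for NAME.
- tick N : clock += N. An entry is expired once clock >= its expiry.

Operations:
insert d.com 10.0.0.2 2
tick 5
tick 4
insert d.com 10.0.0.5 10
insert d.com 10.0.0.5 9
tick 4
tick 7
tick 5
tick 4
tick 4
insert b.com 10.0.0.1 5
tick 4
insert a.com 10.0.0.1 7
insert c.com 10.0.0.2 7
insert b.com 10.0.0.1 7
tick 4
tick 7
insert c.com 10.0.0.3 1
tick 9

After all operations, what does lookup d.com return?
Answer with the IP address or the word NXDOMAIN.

Answer: NXDOMAIN

Derivation:
Op 1: insert d.com -> 10.0.0.2 (expiry=0+2=2). clock=0
Op 2: tick 5 -> clock=5. purged={d.com}
Op 3: tick 4 -> clock=9.
Op 4: insert d.com -> 10.0.0.5 (expiry=9+10=19). clock=9
Op 5: insert d.com -> 10.0.0.5 (expiry=9+9=18). clock=9
Op 6: tick 4 -> clock=13.
Op 7: tick 7 -> clock=20. purged={d.com}
Op 8: tick 5 -> clock=25.
Op 9: tick 4 -> clock=29.
Op 10: tick 4 -> clock=33.
Op 11: insert b.com -> 10.0.0.1 (expiry=33+5=38). clock=33
Op 12: tick 4 -> clock=37.
Op 13: insert a.com -> 10.0.0.1 (expiry=37+7=44). clock=37
Op 14: insert c.com -> 10.0.0.2 (expiry=37+7=44). clock=37
Op 15: insert b.com -> 10.0.0.1 (expiry=37+7=44). clock=37
Op 16: tick 4 -> clock=41.
Op 17: tick 7 -> clock=48. purged={a.com,b.com,c.com}
Op 18: insert c.com -> 10.0.0.3 (expiry=48+1=49). clock=48
Op 19: tick 9 -> clock=57. purged={c.com}
lookup d.com: not in cache (expired or never inserted)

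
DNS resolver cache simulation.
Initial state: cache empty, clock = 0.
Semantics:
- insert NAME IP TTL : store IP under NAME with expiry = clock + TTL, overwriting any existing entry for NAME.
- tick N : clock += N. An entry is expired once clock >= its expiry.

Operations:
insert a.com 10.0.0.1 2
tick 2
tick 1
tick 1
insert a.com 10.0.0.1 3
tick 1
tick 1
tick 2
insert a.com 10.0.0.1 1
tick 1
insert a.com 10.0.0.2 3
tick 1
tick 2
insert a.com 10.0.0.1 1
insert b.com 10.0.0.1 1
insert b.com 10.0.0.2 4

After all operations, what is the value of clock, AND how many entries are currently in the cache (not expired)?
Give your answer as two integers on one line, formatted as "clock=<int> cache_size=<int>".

Op 1: insert a.com -> 10.0.0.1 (expiry=0+2=2). clock=0
Op 2: tick 2 -> clock=2. purged={a.com}
Op 3: tick 1 -> clock=3.
Op 4: tick 1 -> clock=4.
Op 5: insert a.com -> 10.0.0.1 (expiry=4+3=7). clock=4
Op 6: tick 1 -> clock=5.
Op 7: tick 1 -> clock=6.
Op 8: tick 2 -> clock=8. purged={a.com}
Op 9: insert a.com -> 10.0.0.1 (expiry=8+1=9). clock=8
Op 10: tick 1 -> clock=9. purged={a.com}
Op 11: insert a.com -> 10.0.0.2 (expiry=9+3=12). clock=9
Op 12: tick 1 -> clock=10.
Op 13: tick 2 -> clock=12. purged={a.com}
Op 14: insert a.com -> 10.0.0.1 (expiry=12+1=13). clock=12
Op 15: insert b.com -> 10.0.0.1 (expiry=12+1=13). clock=12
Op 16: insert b.com -> 10.0.0.2 (expiry=12+4=16). clock=12
Final clock = 12
Final cache (unexpired): {a.com,b.com} -> size=2

Answer: clock=12 cache_size=2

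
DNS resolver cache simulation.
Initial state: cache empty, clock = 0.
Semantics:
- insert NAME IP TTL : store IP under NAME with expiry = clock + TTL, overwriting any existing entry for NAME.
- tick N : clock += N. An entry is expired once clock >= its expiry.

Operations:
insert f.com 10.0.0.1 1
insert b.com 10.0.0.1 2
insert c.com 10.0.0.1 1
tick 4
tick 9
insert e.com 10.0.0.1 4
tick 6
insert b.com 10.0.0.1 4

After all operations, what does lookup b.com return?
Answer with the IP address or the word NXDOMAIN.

Answer: 10.0.0.1

Derivation:
Op 1: insert f.com -> 10.0.0.1 (expiry=0+1=1). clock=0
Op 2: insert b.com -> 10.0.0.1 (expiry=0+2=2). clock=0
Op 3: insert c.com -> 10.0.0.1 (expiry=0+1=1). clock=0
Op 4: tick 4 -> clock=4. purged={b.com,c.com,f.com}
Op 5: tick 9 -> clock=13.
Op 6: insert e.com -> 10.0.0.1 (expiry=13+4=17). clock=13
Op 7: tick 6 -> clock=19. purged={e.com}
Op 8: insert b.com -> 10.0.0.1 (expiry=19+4=23). clock=19
lookup b.com: present, ip=10.0.0.1 expiry=23 > clock=19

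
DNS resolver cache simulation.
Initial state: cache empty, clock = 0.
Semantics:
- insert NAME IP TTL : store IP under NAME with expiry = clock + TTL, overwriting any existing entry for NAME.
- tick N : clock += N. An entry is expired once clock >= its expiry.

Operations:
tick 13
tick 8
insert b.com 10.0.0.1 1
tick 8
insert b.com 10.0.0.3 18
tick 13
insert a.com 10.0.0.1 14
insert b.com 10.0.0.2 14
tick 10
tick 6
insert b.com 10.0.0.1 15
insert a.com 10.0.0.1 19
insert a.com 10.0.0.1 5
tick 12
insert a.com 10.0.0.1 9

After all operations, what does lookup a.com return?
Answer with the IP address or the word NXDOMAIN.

Op 1: tick 13 -> clock=13.
Op 2: tick 8 -> clock=21.
Op 3: insert b.com -> 10.0.0.1 (expiry=21+1=22). clock=21
Op 4: tick 8 -> clock=29. purged={b.com}
Op 5: insert b.com -> 10.0.0.3 (expiry=29+18=47). clock=29
Op 6: tick 13 -> clock=42.
Op 7: insert a.com -> 10.0.0.1 (expiry=42+14=56). clock=42
Op 8: insert b.com -> 10.0.0.2 (expiry=42+14=56). clock=42
Op 9: tick 10 -> clock=52.
Op 10: tick 6 -> clock=58. purged={a.com,b.com}
Op 11: insert b.com -> 10.0.0.1 (expiry=58+15=73). clock=58
Op 12: insert a.com -> 10.0.0.1 (expiry=58+19=77). clock=58
Op 13: insert a.com -> 10.0.0.1 (expiry=58+5=63). clock=58
Op 14: tick 12 -> clock=70. purged={a.com}
Op 15: insert a.com -> 10.0.0.1 (expiry=70+9=79). clock=70
lookup a.com: present, ip=10.0.0.1 expiry=79 > clock=70

Answer: 10.0.0.1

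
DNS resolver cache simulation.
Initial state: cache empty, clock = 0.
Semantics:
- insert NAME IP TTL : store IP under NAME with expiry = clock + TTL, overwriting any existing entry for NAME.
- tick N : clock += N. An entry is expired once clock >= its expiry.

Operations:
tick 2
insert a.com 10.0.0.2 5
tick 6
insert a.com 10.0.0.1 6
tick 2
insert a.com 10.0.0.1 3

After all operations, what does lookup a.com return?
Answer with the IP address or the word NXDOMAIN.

Op 1: tick 2 -> clock=2.
Op 2: insert a.com -> 10.0.0.2 (expiry=2+5=7). clock=2
Op 3: tick 6 -> clock=8. purged={a.com}
Op 4: insert a.com -> 10.0.0.1 (expiry=8+6=14). clock=8
Op 5: tick 2 -> clock=10.
Op 6: insert a.com -> 10.0.0.1 (expiry=10+3=13). clock=10
lookup a.com: present, ip=10.0.0.1 expiry=13 > clock=10

Answer: 10.0.0.1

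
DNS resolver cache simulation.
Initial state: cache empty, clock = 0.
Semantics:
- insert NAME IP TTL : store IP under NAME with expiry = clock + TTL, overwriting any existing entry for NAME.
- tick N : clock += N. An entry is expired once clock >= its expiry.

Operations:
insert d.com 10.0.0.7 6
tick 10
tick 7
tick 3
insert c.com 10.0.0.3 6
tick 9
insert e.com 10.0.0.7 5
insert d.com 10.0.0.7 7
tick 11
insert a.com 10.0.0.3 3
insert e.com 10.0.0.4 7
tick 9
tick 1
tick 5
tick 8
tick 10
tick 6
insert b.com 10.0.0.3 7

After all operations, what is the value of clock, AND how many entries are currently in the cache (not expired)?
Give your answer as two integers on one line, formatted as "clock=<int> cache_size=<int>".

Op 1: insert d.com -> 10.0.0.7 (expiry=0+6=6). clock=0
Op 2: tick 10 -> clock=10. purged={d.com}
Op 3: tick 7 -> clock=17.
Op 4: tick 3 -> clock=20.
Op 5: insert c.com -> 10.0.0.3 (expiry=20+6=26). clock=20
Op 6: tick 9 -> clock=29. purged={c.com}
Op 7: insert e.com -> 10.0.0.7 (expiry=29+5=34). clock=29
Op 8: insert d.com -> 10.0.0.7 (expiry=29+7=36). clock=29
Op 9: tick 11 -> clock=40. purged={d.com,e.com}
Op 10: insert a.com -> 10.0.0.3 (expiry=40+3=43). clock=40
Op 11: insert e.com -> 10.0.0.4 (expiry=40+7=47). clock=40
Op 12: tick 9 -> clock=49. purged={a.com,e.com}
Op 13: tick 1 -> clock=50.
Op 14: tick 5 -> clock=55.
Op 15: tick 8 -> clock=63.
Op 16: tick 10 -> clock=73.
Op 17: tick 6 -> clock=79.
Op 18: insert b.com -> 10.0.0.3 (expiry=79+7=86). clock=79
Final clock = 79
Final cache (unexpired): {b.com} -> size=1

Answer: clock=79 cache_size=1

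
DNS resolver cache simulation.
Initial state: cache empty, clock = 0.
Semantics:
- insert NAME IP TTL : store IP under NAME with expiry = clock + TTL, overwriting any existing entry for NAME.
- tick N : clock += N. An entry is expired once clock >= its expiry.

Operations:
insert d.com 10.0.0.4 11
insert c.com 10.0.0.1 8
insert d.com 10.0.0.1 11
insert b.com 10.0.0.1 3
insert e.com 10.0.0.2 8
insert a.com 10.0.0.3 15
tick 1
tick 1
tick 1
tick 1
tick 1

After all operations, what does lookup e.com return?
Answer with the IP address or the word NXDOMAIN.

Answer: 10.0.0.2

Derivation:
Op 1: insert d.com -> 10.0.0.4 (expiry=0+11=11). clock=0
Op 2: insert c.com -> 10.0.0.1 (expiry=0+8=8). clock=0
Op 3: insert d.com -> 10.0.0.1 (expiry=0+11=11). clock=0
Op 4: insert b.com -> 10.0.0.1 (expiry=0+3=3). clock=0
Op 5: insert e.com -> 10.0.0.2 (expiry=0+8=8). clock=0
Op 6: insert a.com -> 10.0.0.3 (expiry=0+15=15). clock=0
Op 7: tick 1 -> clock=1.
Op 8: tick 1 -> clock=2.
Op 9: tick 1 -> clock=3. purged={b.com}
Op 10: tick 1 -> clock=4.
Op 11: tick 1 -> clock=5.
lookup e.com: present, ip=10.0.0.2 expiry=8 > clock=5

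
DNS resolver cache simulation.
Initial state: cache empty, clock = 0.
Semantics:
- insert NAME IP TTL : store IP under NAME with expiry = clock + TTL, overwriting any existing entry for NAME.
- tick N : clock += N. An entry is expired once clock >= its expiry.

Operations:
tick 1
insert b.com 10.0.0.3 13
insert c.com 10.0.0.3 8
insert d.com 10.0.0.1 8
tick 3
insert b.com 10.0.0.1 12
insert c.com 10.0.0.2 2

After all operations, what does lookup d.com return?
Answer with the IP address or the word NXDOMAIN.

Answer: 10.0.0.1

Derivation:
Op 1: tick 1 -> clock=1.
Op 2: insert b.com -> 10.0.0.3 (expiry=1+13=14). clock=1
Op 3: insert c.com -> 10.0.0.3 (expiry=1+8=9). clock=1
Op 4: insert d.com -> 10.0.0.1 (expiry=1+8=9). clock=1
Op 5: tick 3 -> clock=4.
Op 6: insert b.com -> 10.0.0.1 (expiry=4+12=16). clock=4
Op 7: insert c.com -> 10.0.0.2 (expiry=4+2=6). clock=4
lookup d.com: present, ip=10.0.0.1 expiry=9 > clock=4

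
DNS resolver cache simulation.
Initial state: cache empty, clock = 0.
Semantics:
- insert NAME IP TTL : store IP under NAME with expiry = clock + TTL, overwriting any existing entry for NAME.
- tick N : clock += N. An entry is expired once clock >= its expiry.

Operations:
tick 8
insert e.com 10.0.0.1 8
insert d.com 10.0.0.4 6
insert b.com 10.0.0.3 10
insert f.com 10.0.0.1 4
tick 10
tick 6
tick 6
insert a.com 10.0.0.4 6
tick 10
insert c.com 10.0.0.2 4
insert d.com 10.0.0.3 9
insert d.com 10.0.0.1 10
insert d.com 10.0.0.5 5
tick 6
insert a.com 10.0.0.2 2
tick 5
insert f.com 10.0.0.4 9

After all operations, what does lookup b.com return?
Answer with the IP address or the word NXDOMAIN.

Op 1: tick 8 -> clock=8.
Op 2: insert e.com -> 10.0.0.1 (expiry=8+8=16). clock=8
Op 3: insert d.com -> 10.0.0.4 (expiry=8+6=14). clock=8
Op 4: insert b.com -> 10.0.0.3 (expiry=8+10=18). clock=8
Op 5: insert f.com -> 10.0.0.1 (expiry=8+4=12). clock=8
Op 6: tick 10 -> clock=18. purged={b.com,d.com,e.com,f.com}
Op 7: tick 6 -> clock=24.
Op 8: tick 6 -> clock=30.
Op 9: insert a.com -> 10.0.0.4 (expiry=30+6=36). clock=30
Op 10: tick 10 -> clock=40. purged={a.com}
Op 11: insert c.com -> 10.0.0.2 (expiry=40+4=44). clock=40
Op 12: insert d.com -> 10.0.0.3 (expiry=40+9=49). clock=40
Op 13: insert d.com -> 10.0.0.1 (expiry=40+10=50). clock=40
Op 14: insert d.com -> 10.0.0.5 (expiry=40+5=45). clock=40
Op 15: tick 6 -> clock=46. purged={c.com,d.com}
Op 16: insert a.com -> 10.0.0.2 (expiry=46+2=48). clock=46
Op 17: tick 5 -> clock=51. purged={a.com}
Op 18: insert f.com -> 10.0.0.4 (expiry=51+9=60). clock=51
lookup b.com: not in cache (expired or never inserted)

Answer: NXDOMAIN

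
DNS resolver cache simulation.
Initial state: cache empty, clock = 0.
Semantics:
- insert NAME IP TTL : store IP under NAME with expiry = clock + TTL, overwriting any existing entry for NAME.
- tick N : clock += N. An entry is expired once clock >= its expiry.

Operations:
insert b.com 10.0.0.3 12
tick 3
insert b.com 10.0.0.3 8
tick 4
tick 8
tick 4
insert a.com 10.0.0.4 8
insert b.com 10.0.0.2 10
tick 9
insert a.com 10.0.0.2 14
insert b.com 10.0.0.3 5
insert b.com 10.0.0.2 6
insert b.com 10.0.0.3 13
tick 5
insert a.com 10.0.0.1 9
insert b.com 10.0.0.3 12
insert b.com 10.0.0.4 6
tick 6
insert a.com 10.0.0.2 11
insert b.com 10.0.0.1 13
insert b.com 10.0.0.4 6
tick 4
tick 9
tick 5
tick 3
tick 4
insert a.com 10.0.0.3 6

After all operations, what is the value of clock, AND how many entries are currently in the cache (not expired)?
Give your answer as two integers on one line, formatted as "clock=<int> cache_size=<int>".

Op 1: insert b.com -> 10.0.0.3 (expiry=0+12=12). clock=0
Op 2: tick 3 -> clock=3.
Op 3: insert b.com -> 10.0.0.3 (expiry=3+8=11). clock=3
Op 4: tick 4 -> clock=7.
Op 5: tick 8 -> clock=15. purged={b.com}
Op 6: tick 4 -> clock=19.
Op 7: insert a.com -> 10.0.0.4 (expiry=19+8=27). clock=19
Op 8: insert b.com -> 10.0.0.2 (expiry=19+10=29). clock=19
Op 9: tick 9 -> clock=28. purged={a.com}
Op 10: insert a.com -> 10.0.0.2 (expiry=28+14=42). clock=28
Op 11: insert b.com -> 10.0.0.3 (expiry=28+5=33). clock=28
Op 12: insert b.com -> 10.0.0.2 (expiry=28+6=34). clock=28
Op 13: insert b.com -> 10.0.0.3 (expiry=28+13=41). clock=28
Op 14: tick 5 -> clock=33.
Op 15: insert a.com -> 10.0.0.1 (expiry=33+9=42). clock=33
Op 16: insert b.com -> 10.0.0.3 (expiry=33+12=45). clock=33
Op 17: insert b.com -> 10.0.0.4 (expiry=33+6=39). clock=33
Op 18: tick 6 -> clock=39. purged={b.com}
Op 19: insert a.com -> 10.0.0.2 (expiry=39+11=50). clock=39
Op 20: insert b.com -> 10.0.0.1 (expiry=39+13=52). clock=39
Op 21: insert b.com -> 10.0.0.4 (expiry=39+6=45). clock=39
Op 22: tick 4 -> clock=43.
Op 23: tick 9 -> clock=52. purged={a.com,b.com}
Op 24: tick 5 -> clock=57.
Op 25: tick 3 -> clock=60.
Op 26: tick 4 -> clock=64.
Op 27: insert a.com -> 10.0.0.3 (expiry=64+6=70). clock=64
Final clock = 64
Final cache (unexpired): {a.com} -> size=1

Answer: clock=64 cache_size=1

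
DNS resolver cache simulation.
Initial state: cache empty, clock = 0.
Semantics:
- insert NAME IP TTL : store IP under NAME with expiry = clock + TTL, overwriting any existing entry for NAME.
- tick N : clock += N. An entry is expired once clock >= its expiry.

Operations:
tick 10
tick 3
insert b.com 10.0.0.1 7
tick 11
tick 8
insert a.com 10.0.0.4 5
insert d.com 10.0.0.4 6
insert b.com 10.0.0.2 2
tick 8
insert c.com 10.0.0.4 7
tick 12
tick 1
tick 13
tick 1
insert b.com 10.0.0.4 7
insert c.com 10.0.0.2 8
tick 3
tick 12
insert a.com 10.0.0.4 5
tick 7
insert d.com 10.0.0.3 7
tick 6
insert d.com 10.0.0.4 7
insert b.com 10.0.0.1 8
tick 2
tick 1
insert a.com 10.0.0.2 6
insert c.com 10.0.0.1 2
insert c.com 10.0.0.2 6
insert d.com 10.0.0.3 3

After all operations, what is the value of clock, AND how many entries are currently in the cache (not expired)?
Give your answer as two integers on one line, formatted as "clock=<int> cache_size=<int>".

Op 1: tick 10 -> clock=10.
Op 2: tick 3 -> clock=13.
Op 3: insert b.com -> 10.0.0.1 (expiry=13+7=20). clock=13
Op 4: tick 11 -> clock=24. purged={b.com}
Op 5: tick 8 -> clock=32.
Op 6: insert a.com -> 10.0.0.4 (expiry=32+5=37). clock=32
Op 7: insert d.com -> 10.0.0.4 (expiry=32+6=38). clock=32
Op 8: insert b.com -> 10.0.0.2 (expiry=32+2=34). clock=32
Op 9: tick 8 -> clock=40. purged={a.com,b.com,d.com}
Op 10: insert c.com -> 10.0.0.4 (expiry=40+7=47). clock=40
Op 11: tick 12 -> clock=52. purged={c.com}
Op 12: tick 1 -> clock=53.
Op 13: tick 13 -> clock=66.
Op 14: tick 1 -> clock=67.
Op 15: insert b.com -> 10.0.0.4 (expiry=67+7=74). clock=67
Op 16: insert c.com -> 10.0.0.2 (expiry=67+8=75). clock=67
Op 17: tick 3 -> clock=70.
Op 18: tick 12 -> clock=82. purged={b.com,c.com}
Op 19: insert a.com -> 10.0.0.4 (expiry=82+5=87). clock=82
Op 20: tick 7 -> clock=89. purged={a.com}
Op 21: insert d.com -> 10.0.0.3 (expiry=89+7=96). clock=89
Op 22: tick 6 -> clock=95.
Op 23: insert d.com -> 10.0.0.4 (expiry=95+7=102). clock=95
Op 24: insert b.com -> 10.0.0.1 (expiry=95+8=103). clock=95
Op 25: tick 2 -> clock=97.
Op 26: tick 1 -> clock=98.
Op 27: insert a.com -> 10.0.0.2 (expiry=98+6=104). clock=98
Op 28: insert c.com -> 10.0.0.1 (expiry=98+2=100). clock=98
Op 29: insert c.com -> 10.0.0.2 (expiry=98+6=104). clock=98
Op 30: insert d.com -> 10.0.0.3 (expiry=98+3=101). clock=98
Final clock = 98
Final cache (unexpired): {a.com,b.com,c.com,d.com} -> size=4

Answer: clock=98 cache_size=4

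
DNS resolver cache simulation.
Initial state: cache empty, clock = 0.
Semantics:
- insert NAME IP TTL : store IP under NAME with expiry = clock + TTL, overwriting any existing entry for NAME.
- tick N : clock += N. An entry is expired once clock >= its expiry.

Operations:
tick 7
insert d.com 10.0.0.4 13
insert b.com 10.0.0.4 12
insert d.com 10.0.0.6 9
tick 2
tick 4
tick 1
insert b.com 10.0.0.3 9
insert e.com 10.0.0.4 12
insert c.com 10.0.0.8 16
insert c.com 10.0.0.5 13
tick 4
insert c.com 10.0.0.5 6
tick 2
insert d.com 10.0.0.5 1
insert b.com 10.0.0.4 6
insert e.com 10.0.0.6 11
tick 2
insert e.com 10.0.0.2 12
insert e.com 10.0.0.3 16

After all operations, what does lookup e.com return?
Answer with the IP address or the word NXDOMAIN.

Op 1: tick 7 -> clock=7.
Op 2: insert d.com -> 10.0.0.4 (expiry=7+13=20). clock=7
Op 3: insert b.com -> 10.0.0.4 (expiry=7+12=19). clock=7
Op 4: insert d.com -> 10.0.0.6 (expiry=7+9=16). clock=7
Op 5: tick 2 -> clock=9.
Op 6: tick 4 -> clock=13.
Op 7: tick 1 -> clock=14.
Op 8: insert b.com -> 10.0.0.3 (expiry=14+9=23). clock=14
Op 9: insert e.com -> 10.0.0.4 (expiry=14+12=26). clock=14
Op 10: insert c.com -> 10.0.0.8 (expiry=14+16=30). clock=14
Op 11: insert c.com -> 10.0.0.5 (expiry=14+13=27). clock=14
Op 12: tick 4 -> clock=18. purged={d.com}
Op 13: insert c.com -> 10.0.0.5 (expiry=18+6=24). clock=18
Op 14: tick 2 -> clock=20.
Op 15: insert d.com -> 10.0.0.5 (expiry=20+1=21). clock=20
Op 16: insert b.com -> 10.0.0.4 (expiry=20+6=26). clock=20
Op 17: insert e.com -> 10.0.0.6 (expiry=20+11=31). clock=20
Op 18: tick 2 -> clock=22. purged={d.com}
Op 19: insert e.com -> 10.0.0.2 (expiry=22+12=34). clock=22
Op 20: insert e.com -> 10.0.0.3 (expiry=22+16=38). clock=22
lookup e.com: present, ip=10.0.0.3 expiry=38 > clock=22

Answer: 10.0.0.3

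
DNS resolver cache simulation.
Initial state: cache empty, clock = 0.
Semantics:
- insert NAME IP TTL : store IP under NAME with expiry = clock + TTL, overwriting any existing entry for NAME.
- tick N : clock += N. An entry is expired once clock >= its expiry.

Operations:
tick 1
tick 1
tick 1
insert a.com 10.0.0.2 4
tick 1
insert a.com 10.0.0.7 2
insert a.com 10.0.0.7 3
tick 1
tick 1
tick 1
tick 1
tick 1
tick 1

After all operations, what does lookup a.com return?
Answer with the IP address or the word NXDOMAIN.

Op 1: tick 1 -> clock=1.
Op 2: tick 1 -> clock=2.
Op 3: tick 1 -> clock=3.
Op 4: insert a.com -> 10.0.0.2 (expiry=3+4=7). clock=3
Op 5: tick 1 -> clock=4.
Op 6: insert a.com -> 10.0.0.7 (expiry=4+2=6). clock=4
Op 7: insert a.com -> 10.0.0.7 (expiry=4+3=7). clock=4
Op 8: tick 1 -> clock=5.
Op 9: tick 1 -> clock=6.
Op 10: tick 1 -> clock=7. purged={a.com}
Op 11: tick 1 -> clock=8.
Op 12: tick 1 -> clock=9.
Op 13: tick 1 -> clock=10.
lookup a.com: not in cache (expired or never inserted)

Answer: NXDOMAIN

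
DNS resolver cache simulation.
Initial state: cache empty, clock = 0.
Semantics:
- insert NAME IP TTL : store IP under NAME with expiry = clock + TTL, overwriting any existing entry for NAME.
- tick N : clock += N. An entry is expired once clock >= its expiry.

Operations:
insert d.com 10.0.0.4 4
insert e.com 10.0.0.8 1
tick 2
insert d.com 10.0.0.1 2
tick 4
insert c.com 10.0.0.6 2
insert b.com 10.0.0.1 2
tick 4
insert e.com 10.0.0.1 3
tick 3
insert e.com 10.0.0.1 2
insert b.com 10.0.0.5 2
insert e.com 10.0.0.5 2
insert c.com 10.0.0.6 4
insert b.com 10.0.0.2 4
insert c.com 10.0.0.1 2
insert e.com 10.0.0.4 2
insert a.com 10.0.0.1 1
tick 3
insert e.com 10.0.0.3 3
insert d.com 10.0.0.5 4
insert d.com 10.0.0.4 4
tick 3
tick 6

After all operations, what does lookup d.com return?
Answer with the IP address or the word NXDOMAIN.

Op 1: insert d.com -> 10.0.0.4 (expiry=0+4=4). clock=0
Op 2: insert e.com -> 10.0.0.8 (expiry=0+1=1). clock=0
Op 3: tick 2 -> clock=2. purged={e.com}
Op 4: insert d.com -> 10.0.0.1 (expiry=2+2=4). clock=2
Op 5: tick 4 -> clock=6. purged={d.com}
Op 6: insert c.com -> 10.0.0.6 (expiry=6+2=8). clock=6
Op 7: insert b.com -> 10.0.0.1 (expiry=6+2=8). clock=6
Op 8: tick 4 -> clock=10. purged={b.com,c.com}
Op 9: insert e.com -> 10.0.0.1 (expiry=10+3=13). clock=10
Op 10: tick 3 -> clock=13. purged={e.com}
Op 11: insert e.com -> 10.0.0.1 (expiry=13+2=15). clock=13
Op 12: insert b.com -> 10.0.0.5 (expiry=13+2=15). clock=13
Op 13: insert e.com -> 10.0.0.5 (expiry=13+2=15). clock=13
Op 14: insert c.com -> 10.0.0.6 (expiry=13+4=17). clock=13
Op 15: insert b.com -> 10.0.0.2 (expiry=13+4=17). clock=13
Op 16: insert c.com -> 10.0.0.1 (expiry=13+2=15). clock=13
Op 17: insert e.com -> 10.0.0.4 (expiry=13+2=15). clock=13
Op 18: insert a.com -> 10.0.0.1 (expiry=13+1=14). clock=13
Op 19: tick 3 -> clock=16. purged={a.com,c.com,e.com}
Op 20: insert e.com -> 10.0.0.3 (expiry=16+3=19). clock=16
Op 21: insert d.com -> 10.0.0.5 (expiry=16+4=20). clock=16
Op 22: insert d.com -> 10.0.0.4 (expiry=16+4=20). clock=16
Op 23: tick 3 -> clock=19. purged={b.com,e.com}
Op 24: tick 6 -> clock=25. purged={d.com}
lookup d.com: not in cache (expired or never inserted)

Answer: NXDOMAIN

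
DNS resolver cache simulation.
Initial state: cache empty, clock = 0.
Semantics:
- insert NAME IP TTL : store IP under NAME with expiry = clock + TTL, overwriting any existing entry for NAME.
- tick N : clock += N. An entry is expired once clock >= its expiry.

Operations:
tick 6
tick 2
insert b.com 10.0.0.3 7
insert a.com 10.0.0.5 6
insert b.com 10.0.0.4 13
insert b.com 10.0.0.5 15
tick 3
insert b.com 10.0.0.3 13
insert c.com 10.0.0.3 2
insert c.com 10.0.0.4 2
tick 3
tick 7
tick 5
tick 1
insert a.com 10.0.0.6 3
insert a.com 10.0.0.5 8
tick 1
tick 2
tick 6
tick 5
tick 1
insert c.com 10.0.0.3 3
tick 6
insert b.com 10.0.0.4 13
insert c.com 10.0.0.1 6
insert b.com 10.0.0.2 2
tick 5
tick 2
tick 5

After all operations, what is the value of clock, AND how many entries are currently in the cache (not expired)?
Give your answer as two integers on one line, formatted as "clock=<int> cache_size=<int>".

Answer: clock=60 cache_size=0

Derivation:
Op 1: tick 6 -> clock=6.
Op 2: tick 2 -> clock=8.
Op 3: insert b.com -> 10.0.0.3 (expiry=8+7=15). clock=8
Op 4: insert a.com -> 10.0.0.5 (expiry=8+6=14). clock=8
Op 5: insert b.com -> 10.0.0.4 (expiry=8+13=21). clock=8
Op 6: insert b.com -> 10.0.0.5 (expiry=8+15=23). clock=8
Op 7: tick 3 -> clock=11.
Op 8: insert b.com -> 10.0.0.3 (expiry=11+13=24). clock=11
Op 9: insert c.com -> 10.0.0.3 (expiry=11+2=13). clock=11
Op 10: insert c.com -> 10.0.0.4 (expiry=11+2=13). clock=11
Op 11: tick 3 -> clock=14. purged={a.com,c.com}
Op 12: tick 7 -> clock=21.
Op 13: tick 5 -> clock=26. purged={b.com}
Op 14: tick 1 -> clock=27.
Op 15: insert a.com -> 10.0.0.6 (expiry=27+3=30). clock=27
Op 16: insert a.com -> 10.0.0.5 (expiry=27+8=35). clock=27
Op 17: tick 1 -> clock=28.
Op 18: tick 2 -> clock=30.
Op 19: tick 6 -> clock=36. purged={a.com}
Op 20: tick 5 -> clock=41.
Op 21: tick 1 -> clock=42.
Op 22: insert c.com -> 10.0.0.3 (expiry=42+3=45). clock=42
Op 23: tick 6 -> clock=48. purged={c.com}
Op 24: insert b.com -> 10.0.0.4 (expiry=48+13=61). clock=48
Op 25: insert c.com -> 10.0.0.1 (expiry=48+6=54). clock=48
Op 26: insert b.com -> 10.0.0.2 (expiry=48+2=50). clock=48
Op 27: tick 5 -> clock=53. purged={b.com}
Op 28: tick 2 -> clock=55. purged={c.com}
Op 29: tick 5 -> clock=60.
Final clock = 60
Final cache (unexpired): {} -> size=0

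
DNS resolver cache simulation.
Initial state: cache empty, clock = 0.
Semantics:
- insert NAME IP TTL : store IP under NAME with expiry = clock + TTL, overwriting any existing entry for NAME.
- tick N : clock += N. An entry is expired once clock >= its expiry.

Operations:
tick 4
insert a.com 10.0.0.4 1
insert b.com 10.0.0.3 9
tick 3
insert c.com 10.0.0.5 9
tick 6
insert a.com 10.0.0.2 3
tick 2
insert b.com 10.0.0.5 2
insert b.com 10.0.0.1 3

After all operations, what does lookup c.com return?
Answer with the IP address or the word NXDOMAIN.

Answer: 10.0.0.5

Derivation:
Op 1: tick 4 -> clock=4.
Op 2: insert a.com -> 10.0.0.4 (expiry=4+1=5). clock=4
Op 3: insert b.com -> 10.0.0.3 (expiry=4+9=13). clock=4
Op 4: tick 3 -> clock=7. purged={a.com}
Op 5: insert c.com -> 10.0.0.5 (expiry=7+9=16). clock=7
Op 6: tick 6 -> clock=13. purged={b.com}
Op 7: insert a.com -> 10.0.0.2 (expiry=13+3=16). clock=13
Op 8: tick 2 -> clock=15.
Op 9: insert b.com -> 10.0.0.5 (expiry=15+2=17). clock=15
Op 10: insert b.com -> 10.0.0.1 (expiry=15+3=18). clock=15
lookup c.com: present, ip=10.0.0.5 expiry=16 > clock=15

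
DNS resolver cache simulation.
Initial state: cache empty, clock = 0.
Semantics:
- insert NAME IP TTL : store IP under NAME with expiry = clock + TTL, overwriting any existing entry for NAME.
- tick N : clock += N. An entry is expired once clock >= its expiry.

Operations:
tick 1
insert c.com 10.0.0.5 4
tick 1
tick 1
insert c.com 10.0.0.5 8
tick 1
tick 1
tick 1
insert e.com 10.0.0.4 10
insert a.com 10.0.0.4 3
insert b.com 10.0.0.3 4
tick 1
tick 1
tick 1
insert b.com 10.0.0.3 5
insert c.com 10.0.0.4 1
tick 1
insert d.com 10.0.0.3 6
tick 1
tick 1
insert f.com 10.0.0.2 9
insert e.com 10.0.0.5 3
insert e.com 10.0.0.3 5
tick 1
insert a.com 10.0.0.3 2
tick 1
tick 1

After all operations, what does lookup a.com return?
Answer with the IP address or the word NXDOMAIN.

Op 1: tick 1 -> clock=1.
Op 2: insert c.com -> 10.0.0.5 (expiry=1+4=5). clock=1
Op 3: tick 1 -> clock=2.
Op 4: tick 1 -> clock=3.
Op 5: insert c.com -> 10.0.0.5 (expiry=3+8=11). clock=3
Op 6: tick 1 -> clock=4.
Op 7: tick 1 -> clock=5.
Op 8: tick 1 -> clock=6.
Op 9: insert e.com -> 10.0.0.4 (expiry=6+10=16). clock=6
Op 10: insert a.com -> 10.0.0.4 (expiry=6+3=9). clock=6
Op 11: insert b.com -> 10.0.0.3 (expiry=6+4=10). clock=6
Op 12: tick 1 -> clock=7.
Op 13: tick 1 -> clock=8.
Op 14: tick 1 -> clock=9. purged={a.com}
Op 15: insert b.com -> 10.0.0.3 (expiry=9+5=14). clock=9
Op 16: insert c.com -> 10.0.0.4 (expiry=9+1=10). clock=9
Op 17: tick 1 -> clock=10. purged={c.com}
Op 18: insert d.com -> 10.0.0.3 (expiry=10+6=16). clock=10
Op 19: tick 1 -> clock=11.
Op 20: tick 1 -> clock=12.
Op 21: insert f.com -> 10.0.0.2 (expiry=12+9=21). clock=12
Op 22: insert e.com -> 10.0.0.5 (expiry=12+3=15). clock=12
Op 23: insert e.com -> 10.0.0.3 (expiry=12+5=17). clock=12
Op 24: tick 1 -> clock=13.
Op 25: insert a.com -> 10.0.0.3 (expiry=13+2=15). clock=13
Op 26: tick 1 -> clock=14. purged={b.com}
Op 27: tick 1 -> clock=15. purged={a.com}
lookup a.com: not in cache (expired or never inserted)

Answer: NXDOMAIN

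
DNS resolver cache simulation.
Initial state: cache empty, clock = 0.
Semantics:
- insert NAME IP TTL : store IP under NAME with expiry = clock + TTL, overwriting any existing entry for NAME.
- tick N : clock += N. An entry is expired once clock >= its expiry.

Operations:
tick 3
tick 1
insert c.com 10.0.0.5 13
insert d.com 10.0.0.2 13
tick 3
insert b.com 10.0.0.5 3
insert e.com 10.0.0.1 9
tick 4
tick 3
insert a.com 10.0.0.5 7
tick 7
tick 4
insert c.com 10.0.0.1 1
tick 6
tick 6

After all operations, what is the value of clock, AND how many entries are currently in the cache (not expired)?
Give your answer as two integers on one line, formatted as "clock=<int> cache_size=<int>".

Answer: clock=37 cache_size=0

Derivation:
Op 1: tick 3 -> clock=3.
Op 2: tick 1 -> clock=4.
Op 3: insert c.com -> 10.0.0.5 (expiry=4+13=17). clock=4
Op 4: insert d.com -> 10.0.0.2 (expiry=4+13=17). clock=4
Op 5: tick 3 -> clock=7.
Op 6: insert b.com -> 10.0.0.5 (expiry=7+3=10). clock=7
Op 7: insert e.com -> 10.0.0.1 (expiry=7+9=16). clock=7
Op 8: tick 4 -> clock=11. purged={b.com}
Op 9: tick 3 -> clock=14.
Op 10: insert a.com -> 10.0.0.5 (expiry=14+7=21). clock=14
Op 11: tick 7 -> clock=21. purged={a.com,c.com,d.com,e.com}
Op 12: tick 4 -> clock=25.
Op 13: insert c.com -> 10.0.0.1 (expiry=25+1=26). clock=25
Op 14: tick 6 -> clock=31. purged={c.com}
Op 15: tick 6 -> clock=37.
Final clock = 37
Final cache (unexpired): {} -> size=0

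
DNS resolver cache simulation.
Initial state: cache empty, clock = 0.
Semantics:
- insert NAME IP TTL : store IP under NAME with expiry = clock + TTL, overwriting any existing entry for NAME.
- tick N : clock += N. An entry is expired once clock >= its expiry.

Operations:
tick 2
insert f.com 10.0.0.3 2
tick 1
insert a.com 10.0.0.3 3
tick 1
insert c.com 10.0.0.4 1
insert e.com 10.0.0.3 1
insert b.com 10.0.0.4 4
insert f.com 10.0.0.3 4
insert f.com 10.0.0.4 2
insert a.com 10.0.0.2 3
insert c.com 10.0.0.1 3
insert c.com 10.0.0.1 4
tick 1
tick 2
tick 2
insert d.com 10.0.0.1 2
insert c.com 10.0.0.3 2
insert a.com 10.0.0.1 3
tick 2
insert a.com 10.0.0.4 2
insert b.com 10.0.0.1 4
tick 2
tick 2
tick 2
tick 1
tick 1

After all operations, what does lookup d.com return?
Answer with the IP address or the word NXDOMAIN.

Op 1: tick 2 -> clock=2.
Op 2: insert f.com -> 10.0.0.3 (expiry=2+2=4). clock=2
Op 3: tick 1 -> clock=3.
Op 4: insert a.com -> 10.0.0.3 (expiry=3+3=6). clock=3
Op 5: tick 1 -> clock=4. purged={f.com}
Op 6: insert c.com -> 10.0.0.4 (expiry=4+1=5). clock=4
Op 7: insert e.com -> 10.0.0.3 (expiry=4+1=5). clock=4
Op 8: insert b.com -> 10.0.0.4 (expiry=4+4=8). clock=4
Op 9: insert f.com -> 10.0.0.3 (expiry=4+4=8). clock=4
Op 10: insert f.com -> 10.0.0.4 (expiry=4+2=6). clock=4
Op 11: insert a.com -> 10.0.0.2 (expiry=4+3=7). clock=4
Op 12: insert c.com -> 10.0.0.1 (expiry=4+3=7). clock=4
Op 13: insert c.com -> 10.0.0.1 (expiry=4+4=8). clock=4
Op 14: tick 1 -> clock=5. purged={e.com}
Op 15: tick 2 -> clock=7. purged={a.com,f.com}
Op 16: tick 2 -> clock=9. purged={b.com,c.com}
Op 17: insert d.com -> 10.0.0.1 (expiry=9+2=11). clock=9
Op 18: insert c.com -> 10.0.0.3 (expiry=9+2=11). clock=9
Op 19: insert a.com -> 10.0.0.1 (expiry=9+3=12). clock=9
Op 20: tick 2 -> clock=11. purged={c.com,d.com}
Op 21: insert a.com -> 10.0.0.4 (expiry=11+2=13). clock=11
Op 22: insert b.com -> 10.0.0.1 (expiry=11+4=15). clock=11
Op 23: tick 2 -> clock=13. purged={a.com}
Op 24: tick 2 -> clock=15. purged={b.com}
Op 25: tick 2 -> clock=17.
Op 26: tick 1 -> clock=18.
Op 27: tick 1 -> clock=19.
lookup d.com: not in cache (expired or never inserted)

Answer: NXDOMAIN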